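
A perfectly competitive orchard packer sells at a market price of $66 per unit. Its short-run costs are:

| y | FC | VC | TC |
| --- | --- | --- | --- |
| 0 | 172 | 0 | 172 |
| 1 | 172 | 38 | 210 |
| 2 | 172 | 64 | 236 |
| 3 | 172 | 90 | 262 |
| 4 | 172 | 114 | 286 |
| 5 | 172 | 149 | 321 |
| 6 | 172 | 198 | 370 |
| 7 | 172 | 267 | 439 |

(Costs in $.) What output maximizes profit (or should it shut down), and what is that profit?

y = 6; profit = $26

Tabulate TR − TC: y=0: -172; y=1: -144; y=2: -104; y=3: -64; y=4: -22; y=5: 9; y=6: 26; y=7: 23.
Profit is maximized at y = 6. AVC there is 198/6 = $33 ≤ P, so producing beats shutting down (which would give -$172).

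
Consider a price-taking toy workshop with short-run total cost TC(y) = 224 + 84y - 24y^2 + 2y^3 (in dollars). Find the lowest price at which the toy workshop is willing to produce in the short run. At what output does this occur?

$12 per unit, at y = 6

Short-run supply begins at min AVC. From VC = 84y - 24y^2 + 2y^3, AVC = 84 - 24y + 2y^2.
dAVC/dy = -24 + 4y = 0 gives y = 6. min AVC = 84 - 24·6 + 2·6^2 = 12.
For P < $12 the firm produces nothing.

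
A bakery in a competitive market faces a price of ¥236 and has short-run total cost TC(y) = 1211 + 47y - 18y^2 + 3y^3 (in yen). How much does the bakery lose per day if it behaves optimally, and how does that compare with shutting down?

Profit = -¥35 at y = 7

AVC = 47 - 18y + 3y^2 has its minimum ¥20 at y = 3; price ¥236 clears that bar, so the firm operates.
With MC = 47 - 36y + 9y^2, P = MC on the upward-sloping part at y* = 7.
TR = 236·7 = 1652. TC = 1211 + 476 = 1687. Profit = 1652 − 1687 = -¥35.
By producing, the firm covers all variable cost plus ¥1176 of fixed cost; shutting down would lose the full ¥1211.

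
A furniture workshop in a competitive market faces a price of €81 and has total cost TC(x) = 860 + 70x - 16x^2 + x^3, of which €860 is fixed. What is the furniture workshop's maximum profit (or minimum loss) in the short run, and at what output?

AVC = 70 - 16x + x^2; min AVC = €6 at x = 8. Since P = €81 ≥ min AVC, the firm produces.
MC = 70 - 32x + 3x^2. Setting P = MC and taking the root on the rising branch gives x* = 11.
TR = 81·11 = 891. TC = 860 + 165 = 1025. Profit = 891 − 1025 = -€134.
That loss of €134 beats the €860 the firm would lose by shutting down; producing recovers €726 of fixed cost.

Profit = -€134 at x = 11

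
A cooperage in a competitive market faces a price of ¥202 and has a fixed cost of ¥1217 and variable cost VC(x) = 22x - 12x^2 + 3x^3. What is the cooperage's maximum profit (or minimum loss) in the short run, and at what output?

Profit = -¥353 at x = 6

AVC = 22 - 12x + 3x^2 has its minimum ¥10 at x = 2; price ¥202 clears that bar, so the firm operates.
MC = 22 - 24x + 9x^2. Setting P = MC and taking the root on the rising branch gives x* = 6.
TR = 202·6 = 1212. TC = 1217 + 348 = 1565. Profit = 1212 − 1565 = -¥353.
That loss of ¥353 beats the ¥1217 the firm would lose by shutting down; producing recovers ¥864 of fixed cost.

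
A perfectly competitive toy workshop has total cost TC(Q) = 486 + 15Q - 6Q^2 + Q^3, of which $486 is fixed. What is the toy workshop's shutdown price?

Short-run supply begins at min AVC. From VC = 15Q - 6Q^2 + Q^3, AVC = 15 - 6Q + Q^2.
At the minimum of AVC, MC = AVC. MC = 15 - 12Q + 3Q^2; setting MC = AVC gives 2Q^2 - 6Q = 0, so Q = 3. min AVC = 6.
For P < $6 the firm produces nothing.

$6 per unit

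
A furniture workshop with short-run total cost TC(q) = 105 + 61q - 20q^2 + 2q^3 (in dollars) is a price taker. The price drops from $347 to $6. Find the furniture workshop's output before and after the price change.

Output falls from 11 to 0 (the firm shuts down)

MC = 61 - 40q + 6q^2; the shutdown threshold is min AVC = $11 (at q = 5).
With P = $347 above the shutdown price, P = MC gives q = 11.
At P = $6 < min AVC = $11, price no longer covers variable cost at any output, so the firm shuts down: q = 0.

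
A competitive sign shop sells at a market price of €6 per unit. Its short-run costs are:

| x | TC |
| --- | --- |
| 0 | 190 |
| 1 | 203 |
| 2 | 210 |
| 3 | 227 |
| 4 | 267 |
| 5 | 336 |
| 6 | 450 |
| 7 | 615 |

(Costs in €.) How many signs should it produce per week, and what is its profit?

x = 0 (shut down); profit = -€190

Compute π = P·x − TC at each output: x=0: -190; x=1: -197; x=2: -198; x=3: -209; x=4: -243; x=5: -306; x=6: -414; x=7: -573.
Profit is highest at x = 0. Equivalently, the lowest AVC in the table is 20/2 ≈ €10 at x = 2, and P = €6 falls below it — price never covers variable cost, so the firm shuts down and loses only its fixed cost.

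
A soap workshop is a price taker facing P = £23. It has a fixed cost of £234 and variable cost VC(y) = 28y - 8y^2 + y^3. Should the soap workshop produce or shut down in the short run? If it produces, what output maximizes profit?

Produce at y = 5

Variable cost is VC = 28y - 8y^2 + y^3, so AVC = VC/y = 28 - 8y + y^2 and MC = dTC/dy = 28 - 16y + 3y^2.
The AVC parabola has its vertex at y = 8/2 = 4, where AVC = 28 - 8·4 + 4^2 = £12.
P = £23 exceeds min AVC = £12, so the firm stays open.
Set P = MC: 23 = 28 - 16y + 3y^2 → 5 - 16y + 3y^2 = 0. The roots are y = 1/3 and y = 5; the profit-maximizing output is on the rising part of MC, so y* = 5.
Check: AVC at y = 5 is £13 ≤ P, so revenue covers variable cost.
Profit = P·y − TC = 23·5 − 299 = -£184, a loss, but smaller than the £234 fixed cost the firm would lose by shutting down.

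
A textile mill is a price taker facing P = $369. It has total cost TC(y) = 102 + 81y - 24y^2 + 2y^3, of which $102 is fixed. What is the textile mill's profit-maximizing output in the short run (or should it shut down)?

Produce at y = 12

Variable cost is VC = 81y - 24y^2 + 2y^3, so AVC = VC/y = 81 - 24y + 2y^2 and MC = dTC/dy = 81 - 48y + 6y^2.
The AVC parabola has its vertex at y = 24/4 = 6, where AVC = 81 - 24·6 + 2·6^2 = $9.
Because $369 ≥ $9, revenue can cover variable cost; the firm operates.
Set P = MC: 369 = 81 - 48y + 6y^2 → -288 - 48y + 6y^2 = 0. The roots are y = -4 and y = 12; the profit-maximizing output is on the rising part of MC, so y* = 12.
Check: AVC at y = 12 is $81 ≤ P, so revenue covers variable cost.
Profit = P·y − TC = 369·12 − 1074 = $3354.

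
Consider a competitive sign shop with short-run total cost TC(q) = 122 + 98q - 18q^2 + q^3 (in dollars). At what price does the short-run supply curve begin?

Short-run supply begins at min AVC. From VC = 98q - 18q^2 + q^3, AVC = 98 - 18q + q^2.
dAVC/dq = -18 + 2q = 0 gives q = 9. min AVC = 98 - 18·9 + 9^2 = 17.
So the shutdown price is $17.

$17 per unit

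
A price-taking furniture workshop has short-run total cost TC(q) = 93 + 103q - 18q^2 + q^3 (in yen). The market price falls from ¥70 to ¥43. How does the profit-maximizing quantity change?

Output falls from 11 to 10

MC = 103 - 36q + 3q^2; the shutdown threshold is min AVC = ¥22 (at q = 9).
With P = ¥70 above the shutdown price, P = MC gives q = 11.
At P = ¥43 ≥ min AVC, set P = MC: q = 10. The firm stays open but cuts output.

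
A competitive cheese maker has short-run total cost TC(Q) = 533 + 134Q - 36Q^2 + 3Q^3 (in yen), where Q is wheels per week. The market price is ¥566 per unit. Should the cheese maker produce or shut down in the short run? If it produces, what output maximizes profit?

From TC, MC = TC'(Q) = 134 - 72Q + 9Q^2 and AVC = VC/Q = 134 - 36Q + 3Q^2.
AVC hits its minimum where MC = AVC, at Q = 6, giving min AVC = 134 - 36·6 + 3·6^2 = ¥26.
P = ¥566 exceeds min AVC = ¥26, so the firm stays open.
P = MC gives -432 - 72Q + 9Q^2 = 0, with roots -4 and 12. Take the larger (rising MC): Q* = 12.
Check: AVC at Q = 12 is ¥134 ≤ P, so revenue covers variable cost.
Profit = P·Q − TC = 566·12 − 2141 = ¥4651.

Produce at Q = 12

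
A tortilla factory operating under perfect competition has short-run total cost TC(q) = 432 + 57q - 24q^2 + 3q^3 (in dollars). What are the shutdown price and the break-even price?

Shutdown price = $9; break-even price = $93

Shutdown price = min AVC. AVC = 57 - 24q + 3q^2, with vertex at q = 4 and minimum $9.
ATC = 432/q + 57 - 24q + 3q^2. Setting dATC/dq = −432/q^2 − 24 + 6q = 0 gives q = 6 (since 6·6^3 − 24·6^2 = 432).
min ATC = 432/6 + 57 − 24·6 + 3·6^2 = $93. That is the break-even price.
Between these two prices the firm operates at a loss; above $93 it earns a profit.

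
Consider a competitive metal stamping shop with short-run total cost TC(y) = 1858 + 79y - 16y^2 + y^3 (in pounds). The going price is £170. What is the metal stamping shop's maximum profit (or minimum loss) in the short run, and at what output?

AVC = 79 - 16y + y^2; min AVC = £15 at y = 8. Since P = £170 ≥ min AVC, the firm produces.
MC = 79 - 32y + 3y^2. Setting P = MC and taking the root on the rising branch gives y* = 13.
TR = 170·13 = 2210. TC = 1858 + 520 = 2378. Profit = 2210 − 2378 = -£168.
By producing, the firm covers all variable cost plus £1690 of fixed cost; shutting down would lose the full £1858.

Profit = -£168 at y = 13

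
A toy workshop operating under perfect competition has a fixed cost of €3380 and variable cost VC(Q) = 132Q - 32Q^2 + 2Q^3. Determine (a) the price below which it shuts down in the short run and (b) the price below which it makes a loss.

Shutdown price = €4; break-even price = €314

Shutdown price = min AVC. AVC = 132 - 32Q + 2Q^2, with vertex at Q = 8 and minimum €4.
ATC = 3380/Q + 132 - 32Q + 2Q^2. Setting dATC/dQ = −3380/Q^2 − 32 + 4Q = 0 gives Q = 13 (since 4·13^3 − 32·13^2 = 3380).
min ATC = 3380/13 + 132 − 32·13 + 2·13^2 = €314. That is the break-even price.
Between these two prices the firm operates at a loss; above €314 it earns a profit.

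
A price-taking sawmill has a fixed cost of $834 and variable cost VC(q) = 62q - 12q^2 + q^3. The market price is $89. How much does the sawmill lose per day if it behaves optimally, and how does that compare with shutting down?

Profit = -$348 at q = 9

AVC = 62 - 12q + q^2 has its minimum $26 at q = 6; price $89 clears that bar, so the firm operates.
MC = 62 - 24q + 3q^2. Setting P = MC and taking the root on the rising branch gives q* = 9.
TR = 89·9 = 801. TC = 834 + 315 = 1149. Profit = 801 − 1149 = -$348.
Shutting down would mean losing the fixed cost of $834, so operating at a loss of $348 is better by $486.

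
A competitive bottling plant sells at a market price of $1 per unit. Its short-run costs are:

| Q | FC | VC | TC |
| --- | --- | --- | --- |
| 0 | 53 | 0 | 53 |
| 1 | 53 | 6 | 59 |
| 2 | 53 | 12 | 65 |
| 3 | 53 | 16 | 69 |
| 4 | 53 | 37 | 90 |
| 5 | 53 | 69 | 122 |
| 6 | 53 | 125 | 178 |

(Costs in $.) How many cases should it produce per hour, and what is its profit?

Compute π = P·Q − TC at each output: Q=0: -53; Q=1: -58; Q=2: -63; Q=3: -66; Q=4: -86; Q=5: -117; Q=6: -172.
Profit is highest at Q = 0. Equivalently, the lowest AVC in the table is 16/3 ≈ $5.33 at Q = 3, and P = $1 falls below it — price never covers variable cost, so the firm shuts down and loses only its fixed cost.

Q = 0 (shut down); profit = -$53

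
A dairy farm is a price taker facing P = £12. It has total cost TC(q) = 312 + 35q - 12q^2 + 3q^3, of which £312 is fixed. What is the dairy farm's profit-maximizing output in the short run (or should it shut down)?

From TC, MC = TC'(q) = 35 - 24q + 9q^2 and AVC = VC/q = 35 - 12q + 3q^2.
The AVC parabola has its vertex at q = 12/6 = 2, where AVC = 35 - 12·2 + 3·2^2 = £23.
Since P = £12 < min AVC = £23, price fails to cover variable cost at any output.
The firm minimizes its loss by shutting down and losing only its fixed cost of £312.

Shut down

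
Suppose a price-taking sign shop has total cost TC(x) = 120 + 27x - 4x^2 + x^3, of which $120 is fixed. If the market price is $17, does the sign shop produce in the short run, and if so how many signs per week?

Variable cost is VC = 27x - 4x^2 + x^3, so AVC = VC/x = 27 - 4x + x^2 and MC = dTC/dx = 27 - 8x + 3x^2.
AVC hits its minimum where MC = AVC, at x = 2, giving min AVC = 27 - 4·2 + 2^2 = $23.
Since P = $17 < min AVC = $23, price fails to cover variable cost at any output.
Best response: produce nothing and absorb the $120 fixed cost.

Shut down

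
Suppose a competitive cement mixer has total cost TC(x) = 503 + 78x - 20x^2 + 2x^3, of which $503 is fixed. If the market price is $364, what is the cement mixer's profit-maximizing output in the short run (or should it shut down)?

From TC, MC = TC'(x) = 78 - 40x + 6x^2 and AVC = VC/x = 78 - 20x + 2x^2.
AVC is minimized where dAVC/dx = -20 + 4x = 0, at x = 5; min AVC = 78 - 20·5 + 2·5^2 = $28.
P = $364 exceeds min AVC = $28, so the firm stays open.
Set P = MC: 364 = 78 - 40x + 6x^2 → -286 - 40x + 6x^2 = 0. The roots are x = -13/3 and x = 11; the profit-maximizing output is on the rising part of MC, so x* = 11.
Check: AVC at x = 11 is $100 ≤ P, so revenue covers variable cost.
Profit = P·x − TC = 364·11 − 1603 = $2401.

Produce at x = 11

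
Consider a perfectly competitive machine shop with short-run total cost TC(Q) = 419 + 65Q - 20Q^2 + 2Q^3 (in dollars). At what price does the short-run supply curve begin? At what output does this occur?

The shutdown price is the minimum of AVC. VC = 65Q - 20Q^2 + 2Q^3, so AVC = 65 - 20Q + 2Q^2.
At the minimum of AVC, MC = AVC. MC = 65 - 40Q + 6Q^2; setting MC = AVC gives 4Q^2 - 20Q = 0, so Q = 5. min AVC = 15.
For P < $15 the firm produces nothing.

$15 per unit, at Q = 5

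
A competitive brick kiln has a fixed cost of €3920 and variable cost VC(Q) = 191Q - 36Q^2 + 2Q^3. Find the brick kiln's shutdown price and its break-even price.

AVC = 191 - 36Q + 2Q^2; minimized at Q = 9, giving min AVC = €29. That is the shutdown price.
ATC = 3920/Q + 191 - 36Q + 2Q^2. Setting dATC/dQ = −3920/Q^2 − 36 + 4Q = 0 gives Q = 14 (since 4·14^3 − 36·14^2 = 3920).
min ATC = 3920/14 + 191 − 36·14 + 2·14^2 = €359. That is the break-even price.
Between these two prices the firm operates at a loss; above €359 it earns a profit.

Shutdown price = €29; break-even price = €359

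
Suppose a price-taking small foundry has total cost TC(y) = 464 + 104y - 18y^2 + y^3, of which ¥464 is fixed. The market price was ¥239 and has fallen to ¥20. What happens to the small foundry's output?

AVC = 104 - 18y + y^2, minimized at y = 9 where min AVC = ¥23. MC = 104 - 36y + 3y^2.
With P = ¥239 above the shutdown price, P = MC gives y = 15.
At P = ¥20 < min AVC = ¥23, price no longer covers variable cost at any output, so the firm shuts down: y = 0.

Output falls from 15 to 0 (the firm shuts down)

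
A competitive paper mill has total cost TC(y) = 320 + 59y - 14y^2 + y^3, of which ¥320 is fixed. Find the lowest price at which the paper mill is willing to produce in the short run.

¥10 per unit

The shutdown price is the minimum of AVC. VC = 59y - 14y^2 + y^3, so AVC = 59 - 14y + y^2.
At the minimum of AVC, MC = AVC. MC = 59 - 28y + 3y^2; setting MC = AVC gives 2y^2 - 14y = 0, so y = 7. min AVC = 10.
The firm shuts down for any P below ¥10.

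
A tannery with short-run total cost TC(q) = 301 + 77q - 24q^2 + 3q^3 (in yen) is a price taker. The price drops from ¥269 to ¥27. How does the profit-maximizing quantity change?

MC = 77 - 48q + 9q^2; the shutdown threshold is min AVC = ¥29 (at q = 4).
With P = ¥269 above the shutdown price, P = MC gives q = 8.
At P = ¥27 < min AVC = ¥29, price no longer covers variable cost at any output, so the firm shuts down: q = 0.

Output falls from 8 to 0 (the firm shuts down)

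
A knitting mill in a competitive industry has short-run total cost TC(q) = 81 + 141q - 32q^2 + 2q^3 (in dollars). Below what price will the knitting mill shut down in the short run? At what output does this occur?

$13 per unit, at q = 8

The shutdown price is the minimum of AVC. VC = 141q - 32q^2 + 2q^3, so AVC = 141 - 32q + 2q^2.
dAVC/dq = -32 + 4q = 0 gives q = 8. min AVC = 141 - 32·8 + 2·8^2 = 13.
For P < $13 the firm produces nothing.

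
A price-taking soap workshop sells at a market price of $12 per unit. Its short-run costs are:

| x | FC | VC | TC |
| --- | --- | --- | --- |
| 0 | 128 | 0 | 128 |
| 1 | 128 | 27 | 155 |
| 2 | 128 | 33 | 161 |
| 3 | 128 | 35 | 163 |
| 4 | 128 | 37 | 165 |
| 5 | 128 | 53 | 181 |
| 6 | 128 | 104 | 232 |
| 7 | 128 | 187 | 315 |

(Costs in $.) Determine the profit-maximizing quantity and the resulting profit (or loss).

Profit at each row (π = 12x − TC): x=0: -128; x=1: -143; x=2: -137; x=3: -127; x=4: -117; x=5: -121; x=6: -160; x=7: -231.
Profit is maximized at x = 4. AVC there is 37/4 = $9.25 ≤ P, so producing beats shutting down (which would give -$128).

x = 4; profit = -$117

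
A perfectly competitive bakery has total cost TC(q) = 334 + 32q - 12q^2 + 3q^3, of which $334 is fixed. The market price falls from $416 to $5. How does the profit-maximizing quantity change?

Output falls from 8 to 0 (the firm shuts down)

MC = 32 - 24q + 9q^2; the shutdown threshold is min AVC = $20 (at q = 2).
At P = $416 ≥ min AVC, set P = MC on the rising branch: q = 8.
At P = $5 < min AVC = $20, price no longer covers variable cost at any output, so the firm shuts down: q = 0.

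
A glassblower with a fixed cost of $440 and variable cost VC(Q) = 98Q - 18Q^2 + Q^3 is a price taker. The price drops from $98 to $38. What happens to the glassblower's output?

Output falls from 12 to 10

AVC = 98 - 18Q + Q^2, minimized at Q = 9 where min AVC = $17. MC = 98 - 36Q + 3Q^2.
With P = $98 above the shutdown price, P = MC gives Q = 12.
At P = $38 ≥ min AVC, set P = MC: Q = 10. The firm stays open but cuts output.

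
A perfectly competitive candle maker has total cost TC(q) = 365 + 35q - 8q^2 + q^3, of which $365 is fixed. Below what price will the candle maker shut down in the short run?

$19 per unit

Short-run supply begins at min AVC. From VC = 35q - 8q^2 + q^3, AVC = 35 - 8q + q^2.
At the minimum of AVC, MC = AVC. MC = 35 - 16q + 3q^2; setting MC = AVC gives 2q^2 - 8q = 0, so q = 4. min AVC = 19.
The firm shuts down for any P below $19.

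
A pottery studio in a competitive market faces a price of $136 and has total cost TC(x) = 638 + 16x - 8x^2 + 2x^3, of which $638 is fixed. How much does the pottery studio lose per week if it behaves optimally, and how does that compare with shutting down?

Profit = -$62 at x = 6

AVC = 16 - 8x + 2x^2; min AVC = $8 at x = 2. Since P = $136 ≥ min AVC, the firm produces.
With MC = 16 - 16x + 6x^2, P = MC on the upward-sloping part at x* = 6.
TR = 136·6 = 816. TC = 638 + 240 = 878. Profit = 816 − 878 = -$62.
That loss of $62 beats the $638 the firm would lose by shutting down; producing recovers $576 of fixed cost.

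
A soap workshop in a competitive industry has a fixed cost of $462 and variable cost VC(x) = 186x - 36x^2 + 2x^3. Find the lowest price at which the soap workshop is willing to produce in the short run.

$24 per unit

The shutdown price is the minimum of AVC. VC = 186x - 36x^2 + 2x^3, so AVC = 186 - 36x + 2x^2.
dAVC/dx = -36 + 4x = 0 gives x = 9. min AVC = 186 - 36·9 + 2·9^2 = 24.
For P < $24 the firm produces nothing.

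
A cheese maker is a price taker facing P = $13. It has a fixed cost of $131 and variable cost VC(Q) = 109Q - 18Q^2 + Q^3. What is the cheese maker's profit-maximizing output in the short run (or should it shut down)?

Shut down

From TC, MC = TC'(Q) = 109 - 36Q + 3Q^2 and AVC = VC/Q = 109 - 18Q + Q^2.
AVC is minimized where dAVC/dQ = -18 + 2Q = 0, at Q = 9; min AVC = 109 - 18·9 + 9^2 = $28.
With P < min AVC ($13 < $28), every unit sold adds to the loss.
Best response: produce nothing and absorb the $131 fixed cost.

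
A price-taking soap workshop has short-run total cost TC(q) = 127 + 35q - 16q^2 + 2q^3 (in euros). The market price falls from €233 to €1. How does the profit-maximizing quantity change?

Output falls from 9 to 0 (the firm shuts down)

AVC = 35 - 16q + 2q^2, minimized at q = 4 where min AVC = €3. MC = 35 - 32q + 6q^2.
At P = €233 ≥ min AVC, set P = MC on the rising branch: q = 9.
At P = €1 < min AVC = €3, price no longer covers variable cost at any output, so the firm shuts down: q = 0.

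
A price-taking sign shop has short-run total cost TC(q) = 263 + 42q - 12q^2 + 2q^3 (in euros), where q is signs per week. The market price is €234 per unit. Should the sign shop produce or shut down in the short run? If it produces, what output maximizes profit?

Produce at q = 8

Variable cost is VC = 42q - 12q^2 + 2q^3, so AVC = VC/q = 42 - 12q + 2q^2 and MC = dTC/dq = 42 - 24q + 6q^2.
AVC is minimized where dAVC/dq = -12 + 4q = 0, at q = 3; min AVC = 42 - 12·3 + 2·3^2 = €24.
P = €234 exceeds min AVC = €24, so the firm stays open.
Set P = MC: 234 = 42 - 24q + 6q^2 → -192 - 24q + 6q^2 = 0. The roots are q = -4 and q = 8; the profit-maximizing output is on the rising part of MC, so q* = 8.
Check: AVC at q = 8 is €74 ≤ P, so revenue covers variable cost.
Profit = P·q − TC = 234·8 − 855 = €1017.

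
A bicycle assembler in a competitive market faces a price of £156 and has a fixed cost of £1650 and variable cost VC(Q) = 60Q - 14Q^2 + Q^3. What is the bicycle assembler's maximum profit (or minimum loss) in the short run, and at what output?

Profit = -£210 at Q = 12

AVC = 60 - 14Q + Q^2; min AVC = £11 at Q = 7. Since P = £156 ≥ min AVC, the firm produces.
MC = 60 - 28Q + 3Q^2. Setting P = MC and taking the root on the rising branch gives Q* = 12.
TR = 156·12 = 1872. TC = 1650 + 432 = 2082. Profit = 1872 − 2082 = -£210.
By producing, the firm covers all variable cost plus £1440 of fixed cost; shutting down would lose the full £1650.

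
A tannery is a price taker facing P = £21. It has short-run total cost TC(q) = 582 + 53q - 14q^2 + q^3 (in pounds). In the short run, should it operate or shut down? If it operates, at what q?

From TC, MC = TC'(q) = 53 - 28q + 3q^2 and AVC = VC/q = 53 - 14q + q^2.
The AVC parabola has its vertex at q = 14/2 = 7, where AVC = 53 - 14·7 + 7^2 = £4.
Since P = £21 ≥ min AVC = £4, price covers variable cost and the firm should produce.
Solving P = MC: 32 - 28q + 3q^2 = 0 ⇒ q = 4/3 or 8. On the upward-sloping branch, q* = 8.
Check: AVC at q = 8 is £5 ≤ P, so revenue covers variable cost.
Profit = P·q − TC = 21·8 − 622 = -£454, a loss, but smaller than the £582 fixed cost the firm would lose by shutting down.

Produce at q = 8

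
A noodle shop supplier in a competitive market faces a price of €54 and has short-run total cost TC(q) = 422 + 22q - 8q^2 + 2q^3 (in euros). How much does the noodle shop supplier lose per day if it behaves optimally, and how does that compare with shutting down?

Profit = -€294 at q = 4

AVC = 22 - 8q + 2q^2; min AVC = €14 at q = 2. Since P = €54 ≥ min AVC, the firm produces.
With MC = 22 - 16q + 6q^2, P = MC on the upward-sloping part at q* = 4.
TR = 54·4 = 216. TC = 422 + 88 = 510. Profit = 216 − 510 = -€294.
Shutting down would mean losing the fixed cost of €422, so operating at a loss of €294 is better by €128.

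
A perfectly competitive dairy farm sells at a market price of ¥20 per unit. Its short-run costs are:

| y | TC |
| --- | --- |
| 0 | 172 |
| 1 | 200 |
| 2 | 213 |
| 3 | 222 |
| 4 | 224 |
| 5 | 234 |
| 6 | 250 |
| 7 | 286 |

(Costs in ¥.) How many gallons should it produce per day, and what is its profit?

Compute π = P·y − TC at each output: y=0: -172; y=1: -180; y=2: -173; y=3: -162; y=4: -144; y=5: -134; y=6: -130; y=7: -146.
Profit is maximized at y = 6. AVC there is 78/6 = ¥13 ≤ P, so producing beats shutting down (which would give -¥172).

y = 6; profit = -¥130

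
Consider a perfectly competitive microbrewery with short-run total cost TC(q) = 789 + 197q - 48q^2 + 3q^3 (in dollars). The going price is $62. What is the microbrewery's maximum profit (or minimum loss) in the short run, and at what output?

Profit = -$303 at q = 9

AVC = 197 - 48q + 3q^2; min AVC = $5 at q = 8. Since P = $62 ≥ min AVC, the firm produces.
With MC = 197 - 96q + 9q^2, P = MC on the upward-sloping part at q* = 9.
TR = 62·9 = 558. TC = 789 + 72 = 861. Profit = 558 − 861 = -$303.
By producing, the firm covers all variable cost plus $486 of fixed cost; shutting down would lose the full $789.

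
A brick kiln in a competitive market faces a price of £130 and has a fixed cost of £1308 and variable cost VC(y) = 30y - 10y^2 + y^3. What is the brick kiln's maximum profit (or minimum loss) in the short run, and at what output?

AVC = 30 - 10y + y^2 has its minimum £5 at y = 5; price £130 clears that bar, so the firm operates.
With MC = 30 - 20y + 3y^2, P = MC on the upward-sloping part at y* = 10.
TR = 130·10 = 1300. TC = 1308 + 300 = 1608. Profit = 1300 − 1608 = -£308.
By producing, the firm covers all variable cost plus £1000 of fixed cost; shutting down would lose the full £1308.

Profit = -£308 at y = 10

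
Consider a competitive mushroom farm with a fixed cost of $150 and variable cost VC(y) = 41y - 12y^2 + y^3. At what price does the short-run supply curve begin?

$5 per unit

Short-run supply begins at min AVC. From VC = 41y - 12y^2 + y^3, AVC = 41 - 12y + y^2.
dAVC/dy = -12 + 2y = 0 gives y = 6. min AVC = 41 - 12·6 + 6^2 = 5.
So the shutdown price is $5.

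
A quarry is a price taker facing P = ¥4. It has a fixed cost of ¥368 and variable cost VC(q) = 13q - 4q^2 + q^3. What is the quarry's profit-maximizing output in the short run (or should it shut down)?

Variable cost is VC = 13q - 4q^2 + q^3, so AVC = VC/q = 13 - 4q + q^2 and MC = dTC/dq = 13 - 8q + 3q^2.
AVC is minimized where dAVC/dq = -4 + 2q = 0, at q = 2; min AVC = 13 - 4·2 + 2^2 = ¥9.
Since P = ¥4 < min AVC = ¥9, price fails to cover variable cost at any output.
Best response: produce nothing and absorb the ¥368 fixed cost.

Shut down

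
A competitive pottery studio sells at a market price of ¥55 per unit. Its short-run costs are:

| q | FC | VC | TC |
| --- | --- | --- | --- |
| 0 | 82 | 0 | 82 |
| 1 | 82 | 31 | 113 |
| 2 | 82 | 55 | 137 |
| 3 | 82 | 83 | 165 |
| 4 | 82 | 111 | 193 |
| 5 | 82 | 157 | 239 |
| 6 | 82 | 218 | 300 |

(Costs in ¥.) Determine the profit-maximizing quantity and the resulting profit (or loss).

q = 5; profit = ¥36

Tabulate TR − TC: q=0: -82; q=1: -58; q=2: -27; q=3: 0; q=4: 27; q=5: 36; q=6: 30.
Profit is maximized at q = 5. AVC there is 157/5 = ¥31.40 ≤ P, so producing beats shutting down (which would give -¥82).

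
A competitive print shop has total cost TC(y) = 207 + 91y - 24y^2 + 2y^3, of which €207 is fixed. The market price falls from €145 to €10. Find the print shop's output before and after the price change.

AVC = 91 - 24y + 2y^2, minimized at y = 6 where min AVC = €19. MC = 91 - 48y + 6y^2.
At P = €145 ≥ min AVC, set P = MC on the rising branch: y = 9.
At P = €10 < min AVC = €19, price no longer covers variable cost at any output, so the firm shuts down: y = 0.

Output falls from 9 to 0 (the firm shuts down)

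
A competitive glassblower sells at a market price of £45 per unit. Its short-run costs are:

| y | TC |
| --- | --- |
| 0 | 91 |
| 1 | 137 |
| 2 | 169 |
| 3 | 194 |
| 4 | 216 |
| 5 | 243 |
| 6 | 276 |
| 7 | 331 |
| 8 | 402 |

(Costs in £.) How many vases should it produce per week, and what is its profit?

y = 6; profit = -£6

Profit at each row (π = 45y − TC): y=0: -91; y=1: -92; y=2: -79; y=3: -59; y=4: -36; y=5: -18; y=6: -6; y=7: -16; y=8: -42.
Profit is maximized at y = 6. AVC there is 185/6 = £30.83 ≤ P, so producing beats shutting down (which would give -£91).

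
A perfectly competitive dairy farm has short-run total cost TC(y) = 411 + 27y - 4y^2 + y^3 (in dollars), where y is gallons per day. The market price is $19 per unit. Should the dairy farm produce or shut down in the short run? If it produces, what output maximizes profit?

Variable cost is VC = 27y - 4y^2 + y^3, so AVC = VC/y = 27 - 4y + y^2 and MC = dTC/dy = 27 - 8y + 3y^2.
AVC hits its minimum where MC = AVC, at y = 2, giving min AVC = 27 - 4·2 + 2^2 = $23.
P = $19 lies below min AVC = $23; no output level covers variable cost.
The firm minimizes its loss by shutting down and losing only its fixed cost of $411.

Shut down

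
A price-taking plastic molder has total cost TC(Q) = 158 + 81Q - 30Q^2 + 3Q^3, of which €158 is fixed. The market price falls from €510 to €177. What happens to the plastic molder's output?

AVC = 81 - 30Q + 3Q^2, minimized at Q = 5 where min AVC = €6. MC = 81 - 60Q + 9Q^2.
With P = €510 above the shutdown price, P = MC gives Q = 11.
At P = €177 ≥ min AVC, set P = MC: Q = 8. The firm stays open but cuts output.

Output falls from 11 to 8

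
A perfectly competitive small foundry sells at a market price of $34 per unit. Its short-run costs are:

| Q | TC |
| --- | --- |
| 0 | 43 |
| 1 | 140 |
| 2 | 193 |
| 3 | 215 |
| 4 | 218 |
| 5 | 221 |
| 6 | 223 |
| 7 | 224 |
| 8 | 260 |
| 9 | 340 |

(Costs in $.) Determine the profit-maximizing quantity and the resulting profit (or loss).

Compute π = P·Q − TC at each output: Q=0: -43; Q=1: -106; Q=2: -125; Q=3: -113; Q=4: -82; Q=5: -51; Q=6: -19; Q=7: 14; Q=8: 12; Q=9: -34.
Profit is maximized at Q = 7. AVC there is 181/7 = $25.86 ≤ P, so producing beats shutting down (which would give -$43).

Q = 7; profit = $14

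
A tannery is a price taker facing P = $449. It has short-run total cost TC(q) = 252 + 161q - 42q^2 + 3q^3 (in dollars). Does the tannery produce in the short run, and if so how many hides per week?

Variable cost is VC = 161q - 42q^2 + 3q^3, so AVC = VC/q = 161 - 42q + 3q^2 and MC = dTC/dq = 161 - 84q + 9q^2.
The AVC parabola has its vertex at q = 42/6 = 7, where AVC = 161 - 42·7 + 3·7^2 = $14.
P = $449 exceeds min AVC = $14, so the firm stays open.
Set P = MC: 449 = 161 - 84q + 9q^2 → -288 - 84q + 9q^2 = 0. The roots are q = -8/3 and q = 12; the profit-maximizing output is on the rising part of MC, so q* = 12.
Check: AVC at q = 12 is $89 ≤ P, so revenue covers variable cost.
Profit = P·q − TC = 449·12 − 1320 = $4068.

Produce at q = 12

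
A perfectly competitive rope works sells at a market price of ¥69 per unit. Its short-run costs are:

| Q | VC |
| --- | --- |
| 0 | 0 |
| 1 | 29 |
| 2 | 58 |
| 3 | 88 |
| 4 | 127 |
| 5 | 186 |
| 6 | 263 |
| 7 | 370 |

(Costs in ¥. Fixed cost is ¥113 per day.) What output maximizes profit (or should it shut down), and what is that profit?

Q = 5; profit = ¥46

Tabulate TR − TC: Q=0: -113; Q=1: -73; Q=2: -33; Q=3: 6; Q=4: 36; Q=5: 46; Q=6: 38; Q=7: 0.
Profit is maximized at Q = 5. AVC there is 186/5 = ¥37.20 ≤ P, so producing beats shutting down (which would give -¥113).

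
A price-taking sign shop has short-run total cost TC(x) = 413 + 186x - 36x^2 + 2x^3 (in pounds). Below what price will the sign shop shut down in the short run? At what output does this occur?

Short-run supply begins at min AVC. From VC = 186x - 36x^2 + 2x^3, AVC = 186 - 36x + 2x^2.
At the minimum of AVC, MC = AVC. MC = 186 - 72x + 6x^2; setting MC = AVC gives 4x^2 - 36x = 0, so x = 9. min AVC = 24.
For P < £24 the firm produces nothing.

£24 per unit, at x = 9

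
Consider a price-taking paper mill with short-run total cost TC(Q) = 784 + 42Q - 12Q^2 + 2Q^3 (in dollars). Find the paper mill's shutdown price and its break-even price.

AVC = 42 - 12Q + 2Q^2; minimized at Q = 3, giving min AVC = $24. That is the shutdown price.
ATC = 784/Q + 42 - 12Q + 2Q^2. Setting dATC/dQ = −784/Q^2 − 12 + 4Q = 0 gives Q = 7 (since 4·7^3 − 12·7^2 = 784).
min ATC = 784/7 + 42 − 12·7 + 2·7^2 = $168. That is the break-even price.
For $24 ≤ P < $168 the firm produces at a loss; below $24 it shuts down.

Shutdown price = $24; break-even price = $168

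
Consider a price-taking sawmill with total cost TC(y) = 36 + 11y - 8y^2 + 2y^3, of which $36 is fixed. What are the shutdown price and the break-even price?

Shutdown price = $3; break-even price = $17

AVC = 11 - 8y + 2y^2; minimized at y = 2, giving min AVC = $3. That is the shutdown price.
ATC = 36/y + 11 - 8y + 2y^2. Setting dATC/dy = −36/y^2 − 8 + 4y = 0 gives y = 3 (since 4·3^3 − 8·3^2 = 36).
min ATC = 36/3 + 11 − 8·3 + 2·3^2 = $17. That is the break-even price.
Between these two prices the firm operates at a loss; above $17 it earns a profit.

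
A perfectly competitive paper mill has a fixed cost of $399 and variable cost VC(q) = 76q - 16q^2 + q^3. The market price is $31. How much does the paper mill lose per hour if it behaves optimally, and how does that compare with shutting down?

Profit = -$237 at q = 9

AVC = 76 - 16q + q^2; min AVC = $12 at q = 8. Since P = $31 ≥ min AVC, the firm produces.
MC = 76 - 32q + 3q^2. Setting P = MC and taking the root on the rising branch gives q* = 9.
TR = 31·9 = 279. TC = 399 + 117 = 516. Profit = 279 − 516 = -$237.
By producing, the firm covers all variable cost plus $162 of fixed cost; shutting down would lose the full $399.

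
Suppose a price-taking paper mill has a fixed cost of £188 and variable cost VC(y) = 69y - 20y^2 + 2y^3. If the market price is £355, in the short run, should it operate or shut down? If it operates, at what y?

Strip out fixed cost: VC = 69y - 20y^2 + 2y^3. Then AVC = 69 - 20y + 2y^2 and MC = 69 - 40y + 6y^2.
AVC hits its minimum where MC = AVC, at y = 5, giving min AVC = 69 - 20·5 + 2·5^2 = £19.
Because £355 ≥ £19, revenue can cover variable cost; the firm operates.
Solving P = MC: -286 - 40y + 6y^2 = 0 ⇒ y = -13/3 or 11. On the upward-sloping branch, y* = 11.
Check: AVC at y = 11 is £91 ≤ P, so revenue covers variable cost.
Profit = P·y − TC = 355·11 − 1189 = £2716.

Produce at y = 11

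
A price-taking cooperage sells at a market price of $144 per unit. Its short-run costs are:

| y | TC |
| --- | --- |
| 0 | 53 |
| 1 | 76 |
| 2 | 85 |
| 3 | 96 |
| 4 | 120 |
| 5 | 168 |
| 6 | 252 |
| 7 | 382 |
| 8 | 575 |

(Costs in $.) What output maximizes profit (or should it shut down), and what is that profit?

Profit at each row (π = 144y − TC): y=0: -53; y=1: 68; y=2: 203; y=3: 336; y=4: 456; y=5: 552; y=6: 612; y=7: 626; y=8: 577.
Profit is maximized at y = 7. AVC there is 329/7 = $47 ≤ P, so producing beats shutting down (which would give -$53).

y = 7; profit = $626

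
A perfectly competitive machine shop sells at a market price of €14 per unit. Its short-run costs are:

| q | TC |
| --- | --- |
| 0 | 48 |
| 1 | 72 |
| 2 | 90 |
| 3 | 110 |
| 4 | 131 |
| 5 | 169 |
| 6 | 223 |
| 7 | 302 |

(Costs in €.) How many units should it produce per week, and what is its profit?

q = 0 (shut down); profit = -€48

Tabulate TR − TC: q=0: -48; q=1: -58; q=2: -62; q=3: -68; q=4: -75; q=5: -99; q=6: -139; q=7: -204.
Profit is highest at q = 0. Equivalently, the lowest AVC in the table is 62/3 ≈ €20.67 at q = 3, and P = €14 falls below it — price never covers variable cost, so the firm shuts down and loses only its fixed cost.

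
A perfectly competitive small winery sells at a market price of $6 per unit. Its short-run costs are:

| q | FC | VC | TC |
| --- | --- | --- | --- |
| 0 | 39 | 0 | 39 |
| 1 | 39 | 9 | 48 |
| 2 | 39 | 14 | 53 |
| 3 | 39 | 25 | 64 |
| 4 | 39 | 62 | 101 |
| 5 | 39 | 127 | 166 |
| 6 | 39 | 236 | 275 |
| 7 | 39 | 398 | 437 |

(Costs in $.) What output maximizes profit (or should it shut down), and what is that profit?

q = 0 (shut down); profit = -$39

Profit at each row (π = 6q − TC): q=0: -39; q=1: -42; q=2: -41; q=3: -46; q=4: -77; q=5: -136; q=6: -239; q=7: -395.
Profit is highest at q = 0. Equivalently, the lowest AVC in the table is 14/2 ≈ $7 at q = 2, and P = $6 falls below it — price never covers variable cost, so the firm shuts down and loses only its fixed cost.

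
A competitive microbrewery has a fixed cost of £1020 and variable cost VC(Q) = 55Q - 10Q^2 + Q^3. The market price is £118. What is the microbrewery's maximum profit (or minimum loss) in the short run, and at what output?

AVC = 55 - 10Q + Q^2; min AVC = £30 at Q = 5. Since P = £118 ≥ min AVC, the firm produces.
With MC = 55 - 20Q + 3Q^2, P = MC on the upward-sloping part at Q* = 9.
TR = 118·9 = 1062. TC = 1020 + 414 = 1434. Profit = 1062 − 1434 = -£372.
By producing, the firm covers all variable cost plus £648 of fixed cost; shutting down would lose the full £1020.

Profit = -£372 at Q = 9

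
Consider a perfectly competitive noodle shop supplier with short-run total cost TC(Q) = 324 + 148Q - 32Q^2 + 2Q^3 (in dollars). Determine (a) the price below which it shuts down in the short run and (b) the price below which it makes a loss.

Shutdown price = $20; break-even price = $58

AVC = 148 - 32Q + 2Q^2; minimized at Q = 8, giving min AVC = $20. That is the shutdown price.
ATC = 324/Q + 148 - 32Q + 2Q^2. Setting dATC/dQ = −324/Q^2 − 32 + 4Q = 0 gives Q = 9 (since 4·9^3 − 32·9^2 = 324).
min ATC = 324/9 + 148 − 32·9 + 2·9^2 = $58. That is the break-even price.
For $20 ≤ P < $58 the firm produces at a loss; below $20 it shuts down.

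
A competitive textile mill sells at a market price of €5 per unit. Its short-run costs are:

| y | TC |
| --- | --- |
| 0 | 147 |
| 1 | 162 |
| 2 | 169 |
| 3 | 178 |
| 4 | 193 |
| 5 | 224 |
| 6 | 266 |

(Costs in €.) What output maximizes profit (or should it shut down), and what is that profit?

y = 0 (shut down); profit = -€147

Compute π = P·y − TC at each output: y=0: -147; y=1: -157; y=2: -159; y=3: -163; y=4: -173; y=5: -199; y=6: -236.
Profit is highest at y = 0. Equivalently, the lowest AVC in the table is 31/3 ≈ €10.33 at y = 3, and P = €5 falls below it — price never covers variable cost, so the firm shuts down and loses only its fixed cost.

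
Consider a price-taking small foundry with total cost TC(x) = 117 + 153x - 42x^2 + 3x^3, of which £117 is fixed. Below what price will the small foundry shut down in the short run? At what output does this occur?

£6 per unit, at x = 7

The firm shuts down when price falls below the minimum of average variable cost. AVC = VC/x = 153 - 42x + 3x^2.
dAVC/dx = -42 + 6x = 0 gives x = 7. min AVC = 153 - 42·7 + 3·7^2 = 6.
So the shutdown price is £6.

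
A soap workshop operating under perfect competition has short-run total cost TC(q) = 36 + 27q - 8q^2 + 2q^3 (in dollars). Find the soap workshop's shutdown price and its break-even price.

Shutdown price = $19; break-even price = $33

AVC = 27 - 8q + 2q^2; minimized at q = 2, giving min AVC = $19. That is the shutdown price.
ATC = 36/q + 27 - 8q + 2q^2. Setting dATC/dq = −36/q^2 − 8 + 4q = 0 gives q = 3 (since 4·3^3 − 8·3^2 = 36).
min ATC = 36/3 + 27 − 8·3 + 2·3^2 = $33. That is the break-even price.
Between these two prices the firm operates at a loss; above $33 it earns a profit.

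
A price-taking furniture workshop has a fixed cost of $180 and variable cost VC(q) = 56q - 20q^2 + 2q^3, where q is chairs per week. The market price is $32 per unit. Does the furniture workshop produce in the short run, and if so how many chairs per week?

Produce at q = 6

Strip out fixed cost: VC = 56q - 20q^2 + 2q^3. Then AVC = 56 - 20q + 2q^2 and MC = 56 - 40q + 6q^2.
AVC hits its minimum where MC = AVC, at q = 5, giving min AVC = 56 - 20·5 + 2·5^2 = $6.
Because $32 ≥ $6, revenue can cover variable cost; the firm operates.
P = MC gives 24 - 40q + 6q^2 = 0, with roots 2/3 and 6. Take the larger (rising MC): q* = 6.
Check: AVC at q = 6 is $8 ≤ P, so revenue covers variable cost.
Profit = P·q − TC = 32·6 − 228 = -$36, a loss, but smaller than the $180 fixed cost the firm would lose by shutting down.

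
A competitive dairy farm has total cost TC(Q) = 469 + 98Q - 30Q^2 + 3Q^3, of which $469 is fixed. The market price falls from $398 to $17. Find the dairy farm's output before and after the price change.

MC = 98 - 60Q + 9Q^2; the shutdown threshold is min AVC = $23 (at Q = 5).
With P = $398 above the shutdown price, P = MC gives Q = 10.
At P = $17 < min AVC = $23, price no longer covers variable cost at any output, so the firm shuts down: Q = 0.

Output falls from 10 to 0 (the firm shuts down)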